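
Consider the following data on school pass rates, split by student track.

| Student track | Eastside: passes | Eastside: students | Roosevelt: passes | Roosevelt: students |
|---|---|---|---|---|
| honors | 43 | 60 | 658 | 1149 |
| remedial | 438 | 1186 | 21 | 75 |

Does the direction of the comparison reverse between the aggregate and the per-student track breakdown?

Honors: Eastside 43/60 = 71.7%, Roosevelt 658/1149 = 57.3% → Eastside
Remedial: Eastside 438/1186 = 36.9%, Roosevelt 21/75 = 28.0% → Eastside
Overall: Eastside 481/1246 = 38.6%, Roosevelt 679/1224 = 55.5% → Roosevelt
Eastside wins each student group but Roosevelt wins overall — the comparison reverses. Eastside's students skew toward remedial, which has a lower base rate.

Yes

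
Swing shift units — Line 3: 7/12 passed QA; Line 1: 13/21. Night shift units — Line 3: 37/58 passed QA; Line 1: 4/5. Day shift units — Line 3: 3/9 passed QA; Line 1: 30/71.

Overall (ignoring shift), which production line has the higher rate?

Swing shift: Line 3 7/12 = 58.3%, Line 1 13/21 = 61.9% → Line 1
Night shift: Line 3 37/58 = 63.8%, Line 1 4/5 = 80.0% → Line 1
Day shift: Line 3 3/9 = 33.3%, Line 1 30/71 = 42.3% → Line 1
Overall: Line 3 47/79 = 59.5%, Line 1 47/97 = 48.5% → Line 3
(Line 1 wins every shift group but Line 3 wins overall — Line 1's units skew toward the low-rate day shift group.)

Line 3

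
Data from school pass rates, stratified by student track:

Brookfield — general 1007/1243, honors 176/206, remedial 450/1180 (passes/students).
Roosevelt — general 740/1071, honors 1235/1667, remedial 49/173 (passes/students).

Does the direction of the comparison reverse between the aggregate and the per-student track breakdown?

Yes

General: Brookfield 1007/1243 = 81.0%, Roosevelt 740/1071 = 69.1% → Brookfield
Honors: Brookfield 176/206 = 85.4%, Roosevelt 1235/1667 = 74.1% → Brookfield
Remedial: Brookfield 450/1180 = 38.1%, Roosevelt 49/173 = 28.3% → Brookfield
Overall: Brookfield 1633/2629 = 62.1%, Roosevelt 2024/2911 = 69.5% → Roosevelt
Brookfield wins each student group but Roosevelt wins overall — the comparison reverses. Brookfield's students skew toward remedial, which has a lower base rate.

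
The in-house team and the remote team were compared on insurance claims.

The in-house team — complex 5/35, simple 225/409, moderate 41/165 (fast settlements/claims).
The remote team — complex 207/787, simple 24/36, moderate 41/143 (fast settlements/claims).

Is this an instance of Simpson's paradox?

Yes

Complex: the in-house team 5/35 = 14.3%, the remote team 207/787 = 26.3% → the remote team
Simple: the in-house team 225/409 = 55.0%, the remote team 24/36 = 66.7% → the remote team
Moderate: the in-house team 41/165 = 24.8%, the remote team 41/143 = 28.7% → the remote team
Overall: the in-house team 271/609 = 44.5%, the remote team 272/966 = 28.2% → the in-house team
The remote team wins each claim group but the in-house team wins overall — the comparison reverses. The remote team's claims skew toward complex, which has a lower base rate.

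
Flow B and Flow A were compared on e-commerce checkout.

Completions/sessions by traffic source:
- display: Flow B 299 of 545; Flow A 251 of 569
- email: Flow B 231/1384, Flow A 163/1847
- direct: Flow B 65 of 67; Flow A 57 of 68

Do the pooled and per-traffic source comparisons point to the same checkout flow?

Yes

Display: Flow B 299/545 = 54.9%, Flow A 251/569 = 44.1% → Flow B
Email: Flow B 231/1384 = 16.7%, Flow A 163/1847 = 8.8% → Flow B
Direct: Flow B 65/67 = 97.0%, Flow A 57/68 = 83.8% → Flow B
Overall: Flow B 595/1996 = 29.8%, Flow A 471/2484 = 19.0% → Flow B
Flow B wins overall and in every traffic group — no reversal.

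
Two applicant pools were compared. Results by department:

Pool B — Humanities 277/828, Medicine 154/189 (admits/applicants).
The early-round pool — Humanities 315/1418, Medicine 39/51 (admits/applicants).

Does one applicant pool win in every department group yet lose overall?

No

Humanities: Pool B 277/828 = 33.5%, the early-round pool 315/1418 = 22.2% → Pool B
Medicine: Pool B 154/189 = 81.5%, the early-round pool 39/51 = 76.5% → Pool B
Overall: Pool B 431/1017 = 42.4%, the early-round pool 354/1469 = 24.1% → Pool B
Pool B wins overall and in every department group — no reversal.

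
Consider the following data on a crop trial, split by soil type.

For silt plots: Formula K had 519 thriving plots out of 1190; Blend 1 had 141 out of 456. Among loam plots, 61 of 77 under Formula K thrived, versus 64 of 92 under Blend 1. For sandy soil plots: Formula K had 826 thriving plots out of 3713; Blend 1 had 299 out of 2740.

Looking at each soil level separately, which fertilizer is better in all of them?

Silt: Formula K 519/1190 = 43.6%, Blend 1 141/456 = 30.9% → Formula K
Loam: Formula K 61/77 = 79.2%, Blend 1 64/92 = 69.6% → Formula K
Sandy soil: Formula K 826/3713 = 22.2%, Blend 1 299/2740 = 10.9% → Formula K
Formula K has the higher rate in all 3 groups.

Formula K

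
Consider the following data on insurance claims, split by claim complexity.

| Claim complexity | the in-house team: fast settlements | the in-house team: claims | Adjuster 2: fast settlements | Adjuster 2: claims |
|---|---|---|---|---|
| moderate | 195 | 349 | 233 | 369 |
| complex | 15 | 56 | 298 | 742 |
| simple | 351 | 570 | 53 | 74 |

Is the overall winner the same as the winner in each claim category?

Moderate: the in-house team 195/349 = 55.9%, Adjuster 2 233/369 = 63.1% → Adjuster 2
Complex: the in-house team 15/56 = 26.8%, Adjuster 2 298/742 = 40.2% → Adjuster 2
Simple: the in-house team 351/570 = 61.6%, Adjuster 2 53/74 = 71.6% → Adjuster 2
Overall: the in-house team 561/975 = 57.5%, Adjuster 2 584/1185 = 49.3% → the in-house team
Adjuster 2 wins each claim group but the in-house team wins overall — the comparison reverses. Adjuster 2's claims skew toward complex, which has a lower base rate.

No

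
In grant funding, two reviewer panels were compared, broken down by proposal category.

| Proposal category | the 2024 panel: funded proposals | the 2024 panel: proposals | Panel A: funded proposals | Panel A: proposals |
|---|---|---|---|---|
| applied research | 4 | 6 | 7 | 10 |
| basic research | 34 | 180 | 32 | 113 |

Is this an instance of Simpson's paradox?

Applied research: the 2024 panel 4/6 = 66.7%, Panel A 7/10 = 70.0% → Panel A
Basic research: the 2024 panel 34/180 = 18.9%, Panel A 32/113 = 28.3% → Panel A
Overall: the 2024 panel 38/186 = 20.4%, Panel A 39/123 = 31.7% → Panel A
Panel A wins overall and in every proposal group — no reversal.

No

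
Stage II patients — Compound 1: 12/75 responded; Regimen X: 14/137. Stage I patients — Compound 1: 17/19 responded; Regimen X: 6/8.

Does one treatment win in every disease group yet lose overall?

Stage II: Compound 1 12/75 = 16.0%, Regimen X 14/137 = 10.2% → Compound 1
Stage I: Compound 1 17/19 = 89.5%, Regimen X 6/8 = 75.0% → Compound 1
Overall: Compound 1 29/94 = 30.9%, Regimen X 20/145 = 13.8% → Compound 1
Compound 1 wins overall and in every disease group — no reversal.

No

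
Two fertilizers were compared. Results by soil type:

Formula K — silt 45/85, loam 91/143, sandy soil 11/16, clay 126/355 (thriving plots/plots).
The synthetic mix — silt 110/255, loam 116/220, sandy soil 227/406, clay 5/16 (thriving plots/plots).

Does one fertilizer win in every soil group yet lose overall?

Yes

Silt: Formula K 45/85 = 52.9%, the synthetic mix 110/255 = 43.1% → Formula K
Loam: Formula K 91/143 = 63.6%, the synthetic mix 116/220 = 52.7% → Formula K
Sandy soil: Formula K 11/16 = 68.8%, the synthetic mix 227/406 = 55.9% → Formula K
Clay: Formula K 126/355 = 35.5%, the synthetic mix 5/16 = 31.2% → Formula K
Overall: Formula K 273/599 = 45.6%, the synthetic mix 458/897 = 51.1% → the synthetic mix
Formula K wins each soil group but the synthetic mix wins overall — the comparison reverses. Formula K's plots skew toward clay, which has a lower base rate.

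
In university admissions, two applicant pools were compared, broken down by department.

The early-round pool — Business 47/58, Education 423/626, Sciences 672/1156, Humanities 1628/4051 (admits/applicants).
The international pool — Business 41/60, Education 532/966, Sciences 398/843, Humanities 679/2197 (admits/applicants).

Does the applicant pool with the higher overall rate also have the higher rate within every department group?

Yes

Business: the early-round pool 47/58 = 81.0%, the international pool 41/60 = 68.3% → the early-round pool
Education: the early-round pool 423/626 = 67.6%, the international pool 532/966 = 55.1% → the early-round pool
Sciences: the early-round pool 672/1156 = 58.1%, the international pool 398/843 = 47.2% → the early-round pool
Humanities: the early-round pool 1628/4051 = 40.2%, the international pool 679/2197 = 30.9% → the early-round pool
Overall: the early-round pool 2770/5891 = 47.0%, the international pool 1650/4066 = 40.6% → the early-round pool
The early-round pool wins overall and in every department group — no reversal.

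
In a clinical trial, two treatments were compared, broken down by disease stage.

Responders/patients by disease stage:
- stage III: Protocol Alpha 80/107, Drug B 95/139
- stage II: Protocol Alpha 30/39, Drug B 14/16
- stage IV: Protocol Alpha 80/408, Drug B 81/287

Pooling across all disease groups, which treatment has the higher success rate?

Drug B

Stage III: Protocol Alpha 80/107 = 74.8%, Drug B 95/139 = 68.3% → Protocol Alpha
Stage II: Protocol Alpha 30/39 = 76.9%, Drug B 14/16 = 87.5% → Drug B
Stage IV: Protocol Alpha 80/408 = 19.6%, Drug B 81/287 = 28.2% → Drug B
Overall: Protocol Alpha 190/554 = 34.3%, Drug B 190/442 = 43.0% → Drug B
(Neither sweeps every disease group, but Drug B has the higher pooled rate.)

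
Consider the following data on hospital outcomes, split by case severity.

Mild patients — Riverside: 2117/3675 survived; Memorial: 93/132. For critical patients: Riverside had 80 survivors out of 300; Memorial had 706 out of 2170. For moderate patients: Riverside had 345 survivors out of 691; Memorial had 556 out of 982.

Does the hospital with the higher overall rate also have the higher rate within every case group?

Mild: Riverside 2117/3675 = 57.6%, Memorial 93/132 = 70.5% → Memorial
Critical: Riverside 80/300 = 26.7%, Memorial 706/2170 = 32.5% → Memorial
Moderate: Riverside 345/691 = 49.9%, Memorial 556/982 = 56.6% → Memorial
Overall: Riverside 2542/4666 = 54.5%, Memorial 1355/3284 = 41.3% → Riverside
Memorial wins each case group but Riverside wins overall — the comparison reverses. Memorial's patients skew toward critical, which has a lower base rate.

No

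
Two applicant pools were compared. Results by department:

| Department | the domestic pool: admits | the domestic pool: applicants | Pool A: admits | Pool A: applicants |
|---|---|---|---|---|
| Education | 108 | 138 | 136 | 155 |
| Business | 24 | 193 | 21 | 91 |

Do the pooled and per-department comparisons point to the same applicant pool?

Education: the domestic pool 108/138 = 78.3%, Pool A 136/155 = 87.7% → Pool A
Business: the domestic pool 24/193 = 12.4%, Pool A 21/91 = 23.1% → Pool A
Overall: the domestic pool 132/331 = 39.9%, Pool A 157/246 = 63.8% → Pool A
Pool A wins overall and in every department group — no reversal.

Yes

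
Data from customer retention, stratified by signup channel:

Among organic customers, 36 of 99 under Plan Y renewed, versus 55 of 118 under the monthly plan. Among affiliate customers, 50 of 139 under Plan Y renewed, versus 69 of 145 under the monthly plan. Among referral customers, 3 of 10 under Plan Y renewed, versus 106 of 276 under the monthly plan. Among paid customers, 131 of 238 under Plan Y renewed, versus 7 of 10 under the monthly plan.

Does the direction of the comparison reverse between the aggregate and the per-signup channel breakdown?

Organic: Plan Y 36/99 = 36.4%, the monthly plan 55/118 = 46.6% → the monthly plan
Affiliate: Plan Y 50/139 = 36.0%, the monthly plan 69/145 = 47.6% → the monthly plan
Referral: Plan Y 3/10 = 30.0%, the monthly plan 106/276 = 38.4% → the monthly plan
Paid: Plan Y 131/238 = 55.0%, the monthly plan 7/10 = 70.0% → the monthly plan
Overall: Plan Y 220/486 = 45.3%, the monthly plan 237/549 = 43.2% → Plan Y
The monthly plan wins each signup group but Plan Y wins overall — the comparison reverses. The monthly plan's customers skew toward referral, which has a lower base rate.

Yes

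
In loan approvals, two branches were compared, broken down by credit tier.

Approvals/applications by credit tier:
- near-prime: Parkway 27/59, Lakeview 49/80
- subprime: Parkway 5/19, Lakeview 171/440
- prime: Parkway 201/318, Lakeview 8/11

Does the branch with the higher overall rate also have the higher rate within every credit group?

No

Near-prime: Parkway 27/59 = 45.8%, Lakeview 49/80 = 61.2% → Lakeview
Subprime: Parkway 5/19 = 26.3%, Lakeview 171/440 = 38.9% → Lakeview
Prime: Parkway 201/318 = 63.2%, Lakeview 8/11 = 72.7% → Lakeview
Overall: Parkway 233/396 = 58.8%, Lakeview 228/531 = 42.9% → Parkway
Lakeview wins each credit group but Parkway wins overall — the comparison reverses. Lakeview's applications skew toward subprime, which has a lower base rate.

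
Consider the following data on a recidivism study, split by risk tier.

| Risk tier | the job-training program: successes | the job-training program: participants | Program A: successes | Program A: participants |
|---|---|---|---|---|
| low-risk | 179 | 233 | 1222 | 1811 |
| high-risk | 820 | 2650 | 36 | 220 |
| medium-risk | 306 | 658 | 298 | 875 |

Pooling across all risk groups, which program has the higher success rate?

Low-risk: the job-training program 179/233 = 76.8%, Program A 1222/1811 = 67.5% → the job-training program
High-risk: the job-training program 820/2650 = 30.9%, Program A 36/220 = 16.4% → the job-training program
Medium-risk: the job-training program 306/658 = 46.5%, Program A 298/875 = 34.1% → the job-training program
Overall: the job-training program 1305/3541 = 36.9%, Program A 1556/2906 = 53.5% → Program A
(The job-training program wins every risk group but Program A wins overall — the job-training program's participants skew toward the low-rate high-risk group.)

Program A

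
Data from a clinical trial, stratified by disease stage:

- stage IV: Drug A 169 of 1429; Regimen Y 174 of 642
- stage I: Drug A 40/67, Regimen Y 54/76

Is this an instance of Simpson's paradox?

No

Stage IV: Drug A 169/1429 = 11.8%, Regimen Y 174/642 = 27.1% → Regimen Y
Stage I: Drug A 40/67 = 59.7%, Regimen Y 54/76 = 71.1% → Regimen Y
Overall: Drug A 209/1496 = 14.0%, Regimen Y 228/718 = 31.8% → Regimen Y
Regimen Y wins overall and in every disease group — no reversal.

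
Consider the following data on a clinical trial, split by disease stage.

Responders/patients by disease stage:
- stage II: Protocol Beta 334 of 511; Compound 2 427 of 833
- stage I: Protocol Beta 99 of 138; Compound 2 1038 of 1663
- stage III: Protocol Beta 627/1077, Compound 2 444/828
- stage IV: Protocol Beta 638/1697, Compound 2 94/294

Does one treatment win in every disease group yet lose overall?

Stage II: Protocol Beta 334/511 = 65.4%, Compound 2 427/833 = 51.3% → Protocol Beta
Stage I: Protocol Beta 99/138 = 71.7%, Compound 2 1038/1663 = 62.4% → Protocol Beta
Stage III: Protocol Beta 627/1077 = 58.2%, Compound 2 444/828 = 53.6% → Protocol Beta
Stage IV: Protocol Beta 638/1697 = 37.6%, Compound 2 94/294 = 32.0% → Protocol Beta
Overall: Protocol Beta 1698/3423 = 49.6%, Compound 2 2003/3618 = 55.4% → Compound 2
Protocol Beta wins each disease group but Compound 2 wins overall — the comparison reverses. Protocol Beta's patients skew toward stage IV, which has a lower base rate.

Yes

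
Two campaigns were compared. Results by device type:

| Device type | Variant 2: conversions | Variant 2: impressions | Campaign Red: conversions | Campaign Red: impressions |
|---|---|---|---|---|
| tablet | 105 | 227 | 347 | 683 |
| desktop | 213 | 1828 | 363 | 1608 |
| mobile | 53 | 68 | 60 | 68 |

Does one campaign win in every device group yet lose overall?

Tablet: Variant 2 105/227 = 46.3%, Campaign Red 347/683 = 50.8% → Campaign Red
Desktop: Variant 2 213/1828 = 11.7%, Campaign Red 363/1608 = 22.6% → Campaign Red
Mobile: Variant 2 53/68 = 77.9%, Campaign Red 60/68 = 88.2% → Campaign Red
Overall: Variant 2 371/2123 = 17.5%, Campaign Red 770/2359 = 32.6% → Campaign Red
Campaign Red wins overall and in every device group — no reversal.

No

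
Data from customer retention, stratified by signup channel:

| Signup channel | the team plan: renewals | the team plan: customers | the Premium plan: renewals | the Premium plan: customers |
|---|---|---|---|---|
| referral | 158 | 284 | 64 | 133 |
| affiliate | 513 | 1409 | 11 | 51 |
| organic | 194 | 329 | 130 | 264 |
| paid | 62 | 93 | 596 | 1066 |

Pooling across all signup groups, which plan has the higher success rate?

Referral: the team plan 158/284 = 55.6%, the Premium plan 64/133 = 48.1% → the team plan
Affiliate: the team plan 513/1409 = 36.4%, the Premium plan 11/51 = 21.6% → the team plan
Organic: the team plan 194/329 = 59.0%, the Premium plan 130/264 = 49.2% → the team plan
Paid: the team plan 62/93 = 66.7%, the Premium plan 596/1066 = 55.9% → the team plan
Overall: the team plan 927/2115 = 43.8%, the Premium plan 801/1514 = 52.9% → the Premium plan
(The team plan wins every signup group but the Premium plan wins overall — the team plan's customers skew toward the low-rate affiliate group.)

the Premium plan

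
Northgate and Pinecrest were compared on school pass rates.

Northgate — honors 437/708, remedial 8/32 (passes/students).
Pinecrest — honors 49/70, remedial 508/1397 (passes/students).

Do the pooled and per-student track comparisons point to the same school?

No

Honors: Northgate 437/708 = 61.7%, Pinecrest 49/70 = 70.0% → Pinecrest
Remedial: Northgate 8/32 = 25.0%, Pinecrest 508/1397 = 36.4% → Pinecrest
Overall: Northgate 445/740 = 60.1%, Pinecrest 557/1467 = 38.0% → Northgate
Pinecrest wins each student group but Northgate wins overall — the comparison reverses. Pinecrest's students skew toward remedial, which has a lower base rate.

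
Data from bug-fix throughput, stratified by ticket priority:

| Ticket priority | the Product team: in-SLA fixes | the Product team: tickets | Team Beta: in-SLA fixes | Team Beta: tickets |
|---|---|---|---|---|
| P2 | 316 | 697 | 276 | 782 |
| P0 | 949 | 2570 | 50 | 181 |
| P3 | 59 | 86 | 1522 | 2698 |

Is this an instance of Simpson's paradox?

P2: the Product team 316/697 = 45.3%, Team Beta 276/782 = 35.3% → the Product team
P0: the Product team 949/2570 = 36.9%, Team Beta 50/181 = 27.6% → the Product team
P3: the Product team 59/86 = 68.6%, Team Beta 1522/2698 = 56.4% → the Product team
Overall: the Product team 1324/3353 = 39.5%, Team Beta 1848/3661 = 50.5% → Team Beta
The Product team wins each ticket group but Team Beta wins overall — the comparison reverses. The Product team's tickets skew toward P0, which has a lower base rate.

Yes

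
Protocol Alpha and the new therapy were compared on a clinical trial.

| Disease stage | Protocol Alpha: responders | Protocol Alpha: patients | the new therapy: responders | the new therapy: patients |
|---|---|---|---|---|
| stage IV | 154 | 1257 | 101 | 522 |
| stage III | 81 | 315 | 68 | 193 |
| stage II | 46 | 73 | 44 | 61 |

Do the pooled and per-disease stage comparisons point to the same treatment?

Stage IV: Protocol Alpha 154/1257 = 12.3%, the new therapy 101/522 = 19.3% → the new therapy
Stage III: Protocol Alpha 81/315 = 25.7%, the new therapy 68/193 = 35.2% → the new therapy
Stage II: Protocol Alpha 46/73 = 63.0%, the new therapy 44/61 = 72.1% → the new therapy
Overall: Protocol Alpha 281/1645 = 17.1%, the new therapy 213/776 = 27.4% → the new therapy
The new therapy wins overall and in every disease group — no reversal.

Yes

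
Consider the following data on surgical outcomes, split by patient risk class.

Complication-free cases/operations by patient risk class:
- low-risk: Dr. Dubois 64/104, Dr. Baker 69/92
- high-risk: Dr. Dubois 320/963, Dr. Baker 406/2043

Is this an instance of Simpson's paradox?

No

Low-risk: Dr. Dubois 64/104 = 61.5%, Dr. Baker 69/92 = 75.0% → Dr. Baker
High-risk: Dr. Dubois 320/963 = 33.2%, Dr. Baker 406/2043 = 19.9% → Dr. Dubois
Overall: Dr. Dubois 384/1067 = 36.0%, Dr. Baker 475/2135 = 22.2% → Dr. Dubois
Neither sweeps: Dr. Dubois wins 1 of 2 groups, Dr. Baker wins 1. Dr. Dubois wins overall but not every group — no Simpson reversal.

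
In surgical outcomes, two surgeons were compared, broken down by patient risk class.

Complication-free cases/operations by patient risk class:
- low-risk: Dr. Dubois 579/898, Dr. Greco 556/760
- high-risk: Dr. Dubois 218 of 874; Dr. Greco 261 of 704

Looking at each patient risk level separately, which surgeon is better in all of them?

Low-risk: Dr. Dubois 579/898 = 64.5%, Dr. Greco 556/760 = 73.2% → Dr. Greco
High-risk: Dr. Dubois 218/874 = 24.9%, Dr. Greco 261/704 = 37.1% → Dr. Greco
Dr. Greco has the higher rate in both groups.

Dr. Greco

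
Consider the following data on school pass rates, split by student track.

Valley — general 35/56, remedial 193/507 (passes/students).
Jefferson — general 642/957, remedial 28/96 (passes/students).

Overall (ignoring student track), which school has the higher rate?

General: Valley 35/56 = 62.5%, Jefferson 642/957 = 67.1% → Jefferson
Remedial: Valley 193/507 = 38.1%, Jefferson 28/96 = 29.2% → Valley
Overall: Valley 228/563 = 40.5%, Jefferson 670/1053 = 63.6% → Jefferson
(Neither sweeps every student group, but Jefferson has the higher pooled rate.)

Jefferson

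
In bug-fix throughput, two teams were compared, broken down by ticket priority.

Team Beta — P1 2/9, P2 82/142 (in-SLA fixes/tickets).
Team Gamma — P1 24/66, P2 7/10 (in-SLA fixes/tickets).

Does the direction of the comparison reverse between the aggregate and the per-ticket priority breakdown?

P1: Team Beta 2/9 = 22.2%, Team Gamma 24/66 = 36.4% → Team Gamma
P2: Team Beta 82/142 = 57.7%, Team Gamma 7/10 = 70.0% → Team Gamma
Overall: Team Beta 84/151 = 55.6%, Team Gamma 31/76 = 40.8% → Team Beta
Team Gamma wins each ticket group but Team Beta wins overall — the comparison reverses. Team Gamma's tickets skew toward P1, which has a lower base rate.

Yes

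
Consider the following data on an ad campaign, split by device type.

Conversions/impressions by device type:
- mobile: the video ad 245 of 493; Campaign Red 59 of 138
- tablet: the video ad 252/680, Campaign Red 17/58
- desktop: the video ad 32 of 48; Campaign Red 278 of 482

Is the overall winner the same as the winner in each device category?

No

Mobile: the video ad 245/493 = 49.7%, Campaign Red 59/138 = 42.8% → the video ad
Tablet: the video ad 252/680 = 37.1%, Campaign Red 17/58 = 29.3% → the video ad
Desktop: the video ad 32/48 = 66.7%, Campaign Red 278/482 = 57.7% → the video ad
Overall: the video ad 529/1221 = 43.3%, Campaign Red 354/678 = 52.2% → Campaign Red
The video ad wins each device group but Campaign Red wins overall — the comparison reverses. The video ad's impressions skew toward tablet, which has a lower base rate.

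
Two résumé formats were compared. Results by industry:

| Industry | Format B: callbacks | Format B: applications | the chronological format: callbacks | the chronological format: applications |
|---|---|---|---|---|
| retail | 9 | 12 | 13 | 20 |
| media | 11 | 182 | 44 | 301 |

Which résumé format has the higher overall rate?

Retail: Format B 9/12 = 75.0%, the chronological format 13/20 = 65.0% → Format B
Media: Format B 11/182 = 6.0%, the chronological format 44/301 = 14.6% → the chronological format
Overall: Format B 20/194 = 10.3%, the chronological format 57/321 = 17.8% → the chronological format
(Neither sweeps every industry group, but the chronological format has the higher pooled rate.)

the chronological format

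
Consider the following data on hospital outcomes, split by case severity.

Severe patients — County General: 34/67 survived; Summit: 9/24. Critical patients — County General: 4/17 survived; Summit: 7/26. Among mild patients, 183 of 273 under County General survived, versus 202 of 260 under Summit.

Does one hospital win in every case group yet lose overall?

Severe: County General 34/67 = 50.7%, Summit 9/24 = 37.5% → County General
Critical: County General 4/17 = 23.5%, Summit 7/26 = 26.9% → Summit
Mild: County General 183/273 = 67.0%, Summit 202/260 = 77.7% → Summit
Overall: County General 221/357 = 61.9%, Summit 218/310 = 70.3% → Summit
Neither sweeps: County General wins 1 of 3 groups, Summit wins 2. Summit wins overall but not every group — no Simpson reversal.

No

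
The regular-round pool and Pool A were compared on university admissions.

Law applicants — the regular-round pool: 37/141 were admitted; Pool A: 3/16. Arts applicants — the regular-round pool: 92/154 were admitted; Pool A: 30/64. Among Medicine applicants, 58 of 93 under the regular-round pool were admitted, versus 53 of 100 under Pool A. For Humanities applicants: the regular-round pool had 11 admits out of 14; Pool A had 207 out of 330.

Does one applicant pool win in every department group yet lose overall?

Yes

Law: the regular-round pool 37/141 = 26.2%, Pool A 3/16 = 18.8% → the regular-round pool
Arts: the regular-round pool 92/154 = 59.7%, Pool A 30/64 = 46.9% → the regular-round pool
Medicine: the regular-round pool 58/93 = 62.4%, Pool A 53/100 = 53.0% → the regular-round pool
Humanities: the regular-round pool 11/14 = 78.6%, Pool A 207/330 = 62.7% → the regular-round pool
Overall: the regular-round pool 198/402 = 49.3%, Pool A 293/510 = 57.5% → Pool A
The regular-round pool wins each department group but Pool A wins overall — the comparison reverses. The regular-round pool's applicants skew toward Law, which has a lower base rate.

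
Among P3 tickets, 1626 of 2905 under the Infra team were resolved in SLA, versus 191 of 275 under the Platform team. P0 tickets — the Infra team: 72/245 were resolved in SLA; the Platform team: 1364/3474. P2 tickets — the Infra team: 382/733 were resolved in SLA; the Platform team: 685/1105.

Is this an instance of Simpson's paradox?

P3: the Infra team 1626/2905 = 56.0%, the Platform team 191/275 = 69.5% → the Platform team
P0: the Infra team 72/245 = 29.4%, the Platform team 1364/3474 = 39.3% → the Platform team
P2: the Infra team 382/733 = 52.1%, the Platform team 685/1105 = 62.0% → the Platform team
Overall: the Infra team 2080/3883 = 53.6%, the Platform team 2240/4854 = 46.1% → the Infra team
The Platform team wins each ticket group but the Infra team wins overall — the comparison reverses. The Platform team's tickets skew toward P0, which has a lower base rate.

Yes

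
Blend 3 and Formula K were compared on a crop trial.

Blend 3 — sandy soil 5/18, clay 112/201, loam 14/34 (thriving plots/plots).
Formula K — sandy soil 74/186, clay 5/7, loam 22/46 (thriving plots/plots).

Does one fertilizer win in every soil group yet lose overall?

Sandy soil: Blend 3 5/18 = 27.8%, Formula K 74/186 = 39.8% → Formula K
Clay: Blend 3 112/201 = 55.7%, Formula K 5/7 = 71.4% → Formula K
Loam: Blend 3 14/34 = 41.2%, Formula K 22/46 = 47.8% → Formula K
Overall: Blend 3 131/253 = 51.8%, Formula K 101/239 = 42.3% → Blend 3
Formula K wins each soil group but Blend 3 wins overall — the comparison reverses. Formula K's plots skew toward sandy soil, which has a lower base rate.

Yes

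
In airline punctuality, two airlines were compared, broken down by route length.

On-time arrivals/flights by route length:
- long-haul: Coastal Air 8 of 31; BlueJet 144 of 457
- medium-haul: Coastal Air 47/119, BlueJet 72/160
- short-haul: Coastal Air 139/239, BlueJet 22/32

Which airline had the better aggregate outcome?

Coastal Air

Long-haul: Coastal Air 8/31 = 25.8%, BlueJet 144/457 = 31.5% → BlueJet
Medium-haul: Coastal Air 47/119 = 39.5%, BlueJet 72/160 = 45.0% → BlueJet
Short-haul: Coastal Air 139/239 = 58.2%, BlueJet 22/32 = 68.8% → BlueJet
Overall: Coastal Air 194/389 = 49.9%, BlueJet 238/649 = 36.7% → Coastal Air
(BlueJet wins every route group but Coastal Air wins overall — BlueJet's flights skew toward the low-rate long-haul group.)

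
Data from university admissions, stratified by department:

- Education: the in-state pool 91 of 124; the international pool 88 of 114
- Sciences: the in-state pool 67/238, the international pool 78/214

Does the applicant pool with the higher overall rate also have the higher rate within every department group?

Education: the in-state pool 91/124 = 73.4%, the international pool 88/114 = 77.2% → the international pool
Sciences: the in-state pool 67/238 = 28.2%, the international pool 78/214 = 36.4% → the international pool
Overall: the in-state pool 158/362 = 43.6%, the international pool 166/328 = 50.6% → the international pool
The international pool wins overall and in every department group — no reversal.

Yes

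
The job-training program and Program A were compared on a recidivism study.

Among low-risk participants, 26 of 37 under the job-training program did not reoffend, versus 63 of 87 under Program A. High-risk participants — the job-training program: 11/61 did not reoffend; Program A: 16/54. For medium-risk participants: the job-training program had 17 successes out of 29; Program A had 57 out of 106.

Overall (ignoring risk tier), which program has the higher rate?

Program A

Low-risk: the job-training program 26/37 = 70.3%, Program A 63/87 = 72.4% → Program A
High-risk: the job-training program 11/61 = 18.0%, Program A 16/54 = 29.6% → Program A
Medium-risk: the job-training program 17/29 = 58.6%, Program A 57/106 = 53.8% → the job-training program
Overall: the job-training program 54/127 = 42.5%, Program A 136/247 = 55.1% → Program A
(Neither sweeps every risk group, but Program A has the higher pooled rate.)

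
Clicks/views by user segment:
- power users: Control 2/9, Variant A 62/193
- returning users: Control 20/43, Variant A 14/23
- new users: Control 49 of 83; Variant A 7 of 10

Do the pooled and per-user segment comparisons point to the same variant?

No

Power users: Control 2/9 = 22.2%, Variant A 62/193 = 32.1% → Variant A
Returning users: Control 20/43 = 46.5%, Variant A 14/23 = 60.9% → Variant A
New users: Control 49/83 = 59.0%, Variant A 7/10 = 70.0% → Variant A
Overall: Control 71/135 = 52.6%, Variant A 83/226 = 36.7% → Control
Variant A wins each user group but Control wins overall — the comparison reverses. Variant A's views skew toward power users, which has a lower base rate.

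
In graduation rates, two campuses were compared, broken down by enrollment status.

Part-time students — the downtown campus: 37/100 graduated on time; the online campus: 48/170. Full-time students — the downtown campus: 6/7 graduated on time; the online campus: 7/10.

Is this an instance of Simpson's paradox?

No

Part-time: the downtown campus 37/100 = 37.0%, the online campus 48/170 = 28.2% → the downtown campus
Full-time: the downtown campus 6/7 = 85.7%, the online campus 7/10 = 70.0% → the downtown campus
Overall: the downtown campus 43/107 = 40.2%, the online campus 55/180 = 30.6% → the downtown campus
The downtown campus wins overall and in every enrollment group — no reversal.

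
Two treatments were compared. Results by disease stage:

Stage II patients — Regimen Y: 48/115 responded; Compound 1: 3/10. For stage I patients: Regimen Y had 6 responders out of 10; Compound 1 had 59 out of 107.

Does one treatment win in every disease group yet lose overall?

Stage II: Regimen Y 48/115 = 41.7%, Compound 1 3/10 = 30.0% → Regimen Y
Stage I: Regimen Y 6/10 = 60.0%, Compound 1 59/107 = 55.1% → Regimen Y
Overall: Regimen Y 54/125 = 43.2%, Compound 1 62/117 = 53.0% → Compound 1
Regimen Y wins each disease group but Compound 1 wins overall — the comparison reverses. Regimen Y's patients skew toward stage II, which has a lower base rate.

Yes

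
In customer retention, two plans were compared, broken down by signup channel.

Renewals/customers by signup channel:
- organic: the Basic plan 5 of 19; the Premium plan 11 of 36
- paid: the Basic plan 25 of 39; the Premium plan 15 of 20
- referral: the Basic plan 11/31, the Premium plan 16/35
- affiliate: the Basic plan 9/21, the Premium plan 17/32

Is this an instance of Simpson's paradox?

No

Organic: the Basic plan 5/19 = 26.3%, the Premium plan 11/36 = 30.6% → the Premium plan
Paid: the Basic plan 25/39 = 64.1%, the Premium plan 15/20 = 75.0% → the Premium plan
Referral: the Basic plan 11/31 = 35.5%, the Premium plan 16/35 = 45.7% → the Premium plan
Affiliate: the Basic plan 9/21 = 42.9%, the Premium plan 17/32 = 53.1% → the Premium plan
Overall: the Basic plan 50/110 = 45.5%, the Premium plan 59/123 = 48.0% → the Premium plan
The Premium plan wins overall and in every signup group — no reversal.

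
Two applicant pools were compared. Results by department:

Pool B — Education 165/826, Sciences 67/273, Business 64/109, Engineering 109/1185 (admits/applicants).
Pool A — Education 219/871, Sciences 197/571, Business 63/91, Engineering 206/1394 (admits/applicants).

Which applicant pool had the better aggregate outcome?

Education: Pool B 165/826 = 20.0%, Pool A 219/871 = 25.1% → Pool A
Sciences: Pool B 67/273 = 24.5%, Pool A 197/571 = 34.5% → Pool A
Business: Pool B 64/109 = 58.7%, Pool A 63/91 = 69.2% → Pool A
Engineering: Pool B 109/1185 = 9.2%, Pool A 206/1394 = 14.8% → Pool A
Overall: Pool B 405/2393 = 16.9%, Pool A 685/2927 = 23.4% → Pool A

Pool A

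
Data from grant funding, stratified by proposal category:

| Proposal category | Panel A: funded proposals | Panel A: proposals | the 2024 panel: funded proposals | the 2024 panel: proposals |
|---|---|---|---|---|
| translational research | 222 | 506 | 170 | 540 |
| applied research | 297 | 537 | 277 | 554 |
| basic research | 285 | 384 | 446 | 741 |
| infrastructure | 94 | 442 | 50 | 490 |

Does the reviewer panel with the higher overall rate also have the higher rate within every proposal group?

Translational research: Panel A 222/506 = 43.9%, the 2024 panel 170/540 = 31.5% → Panel A
Applied research: Panel A 297/537 = 55.3%, the 2024 panel 277/554 = 50.0% → Panel A
Basic research: Panel A 285/384 = 74.2%, the 2024 panel 446/741 = 60.2% → Panel A
Infrastructure: Panel A 94/442 = 21.3%, the 2024 panel 50/490 = 10.2% → Panel A
Overall: Panel A 898/1869 = 48.0%, the 2024 panel 943/2325 = 40.6% → Panel A
Panel A wins overall and in every proposal group — no reversal.

Yes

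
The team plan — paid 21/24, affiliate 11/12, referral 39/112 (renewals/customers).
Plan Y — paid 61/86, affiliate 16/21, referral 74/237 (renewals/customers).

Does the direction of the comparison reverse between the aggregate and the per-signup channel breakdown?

Paid: the team plan 21/24 = 87.5%, Plan Y 61/86 = 70.9% → the team plan
Affiliate: the team plan 11/12 = 91.7%, Plan Y 16/21 = 76.2% → the team plan
Referral: the team plan 39/112 = 34.8%, Plan Y 74/237 = 31.2% → the team plan
Overall: the team plan 71/148 = 48.0%, Plan Y 151/344 = 43.9% → the team plan
The team plan wins overall and in every signup group — no reversal.

No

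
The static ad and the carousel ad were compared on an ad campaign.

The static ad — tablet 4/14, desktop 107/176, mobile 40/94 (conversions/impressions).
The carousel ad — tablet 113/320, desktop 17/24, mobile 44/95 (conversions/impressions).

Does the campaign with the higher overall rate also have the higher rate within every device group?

Tablet: the static ad 4/14 = 28.6%, the carousel ad 113/320 = 35.3% → the carousel ad
Desktop: the static ad 107/176 = 60.8%, the carousel ad 17/24 = 70.8% → the carousel ad
Mobile: the static ad 40/94 = 42.6%, the carousel ad 44/95 = 46.3% → the carousel ad
Overall: the static ad 151/284 = 53.2%, the carousel ad 174/439 = 39.6% → the static ad
The carousel ad wins each device group but the static ad wins overall — the comparison reverses. The carousel ad's impressions skew toward tablet, which has a lower base rate.

No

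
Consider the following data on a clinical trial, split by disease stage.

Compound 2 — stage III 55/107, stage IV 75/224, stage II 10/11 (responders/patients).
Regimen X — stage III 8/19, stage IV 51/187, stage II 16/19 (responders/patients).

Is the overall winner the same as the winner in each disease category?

Yes

Stage III: Compound 2 55/107 = 51.4%, Regimen X 8/19 = 42.1% → Compound 2
Stage IV: Compound 2 75/224 = 33.5%, Regimen X 51/187 = 27.3% → Compound 2
Stage II: Compound 2 10/11 = 90.9%, Regimen X 16/19 = 84.2% → Compound 2
Overall: Compound 2 140/342 = 40.9%, Regimen X 75/225 = 33.3% → Compound 2
Compound 2 wins overall and in every disease group — no reversal.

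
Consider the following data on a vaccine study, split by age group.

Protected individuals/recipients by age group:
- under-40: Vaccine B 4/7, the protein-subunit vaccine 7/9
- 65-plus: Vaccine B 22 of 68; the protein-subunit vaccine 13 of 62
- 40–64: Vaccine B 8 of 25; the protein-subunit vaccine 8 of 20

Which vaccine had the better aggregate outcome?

Under-40: Vaccine B 4/7 = 57.1%, the protein-subunit vaccine 7/9 = 77.8% → the protein-subunit vaccine
65-plus: Vaccine B 22/68 = 32.4%, the protein-subunit vaccine 13/62 = 21.0% → Vaccine B
40–64: Vaccine B 8/25 = 32.0%, the protein-subunit vaccine 8/20 = 40.0% → the protein-subunit vaccine
Overall: Vaccine B 34/100 = 34.0%, the protein-subunit vaccine 28/91 = 30.8% → Vaccine B
(Neither sweeps every age group, but Vaccine B has the higher pooled rate.)

Vaccine B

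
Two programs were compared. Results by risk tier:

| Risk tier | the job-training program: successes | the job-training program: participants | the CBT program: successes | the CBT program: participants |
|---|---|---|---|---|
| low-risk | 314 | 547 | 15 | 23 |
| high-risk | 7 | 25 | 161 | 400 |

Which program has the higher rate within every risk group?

the CBT program

Low-risk: the job-training program 314/547 = 57.4%, the CBT program 15/23 = 65.2% → the CBT program
High-risk: the job-training program 7/25 = 28.0%, the CBT program 161/400 = 40.2% → the CBT program
The CBT program has the higher rate in both groups.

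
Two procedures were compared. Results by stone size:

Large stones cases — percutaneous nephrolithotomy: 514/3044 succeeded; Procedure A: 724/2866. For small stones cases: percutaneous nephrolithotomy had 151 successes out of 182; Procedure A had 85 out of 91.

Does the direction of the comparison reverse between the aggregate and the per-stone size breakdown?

Large stones: percutaneous nephrolithotomy 514/3044 = 16.9%, Procedure A 724/2866 = 25.3% → Procedure A
Small stones: percutaneous nephrolithotomy 151/182 = 83.0%, Procedure A 85/91 = 93.4% → Procedure A
Overall: percutaneous nephrolithotomy 665/3226 = 20.6%, Procedure A 809/2957 = 27.4% → Procedure A
Procedure A wins overall and in every stone group — no reversal.

No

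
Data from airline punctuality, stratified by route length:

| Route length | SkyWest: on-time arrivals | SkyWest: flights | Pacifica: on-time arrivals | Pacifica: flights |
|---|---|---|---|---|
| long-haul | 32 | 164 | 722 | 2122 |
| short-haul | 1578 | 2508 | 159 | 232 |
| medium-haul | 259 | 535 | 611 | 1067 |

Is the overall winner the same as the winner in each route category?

No

Long-haul: SkyWest 32/164 = 19.5%, Pacifica 722/2122 = 34.0% → Pacifica
Short-haul: SkyWest 1578/2508 = 62.9%, Pacifica 159/232 = 68.5% → Pacifica
Medium-haul: SkyWest 259/535 = 48.4%, Pacifica 611/1067 = 57.3% → Pacifica
Overall: SkyWest 1869/3207 = 58.3%, Pacifica 1492/3421 = 43.6% → SkyWest
Pacifica wins each route group but SkyWest wins overall — the comparison reverses. Pacifica's flights skew toward long-haul, which has a lower base rate.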